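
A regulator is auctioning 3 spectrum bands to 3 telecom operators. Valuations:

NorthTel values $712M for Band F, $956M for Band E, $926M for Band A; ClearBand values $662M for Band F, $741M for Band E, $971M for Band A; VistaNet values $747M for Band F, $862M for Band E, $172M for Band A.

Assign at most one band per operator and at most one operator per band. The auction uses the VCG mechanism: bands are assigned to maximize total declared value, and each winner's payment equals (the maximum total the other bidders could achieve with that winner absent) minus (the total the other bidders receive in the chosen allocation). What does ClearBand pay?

Efficient allocation: NorthTel→Band E ($956M), ClearBand→Band A ($971M), VistaNet→Band F ($747M); total welfare W = $2674M.
ClearBand receives Band A at value $971M, so the others get W − 971 = $1703M.
Without ClearBand: best allocation of the remaining 2 bidders over all 3 bands is NorthTel→Band A ($926M), VistaNet→Band E ($862M), total $1788M.
VCG payment = (others' best without ClearBand) − (others' welfare with ClearBand) = 1788 − 1703 = $85M.

ClearBand pays $85M.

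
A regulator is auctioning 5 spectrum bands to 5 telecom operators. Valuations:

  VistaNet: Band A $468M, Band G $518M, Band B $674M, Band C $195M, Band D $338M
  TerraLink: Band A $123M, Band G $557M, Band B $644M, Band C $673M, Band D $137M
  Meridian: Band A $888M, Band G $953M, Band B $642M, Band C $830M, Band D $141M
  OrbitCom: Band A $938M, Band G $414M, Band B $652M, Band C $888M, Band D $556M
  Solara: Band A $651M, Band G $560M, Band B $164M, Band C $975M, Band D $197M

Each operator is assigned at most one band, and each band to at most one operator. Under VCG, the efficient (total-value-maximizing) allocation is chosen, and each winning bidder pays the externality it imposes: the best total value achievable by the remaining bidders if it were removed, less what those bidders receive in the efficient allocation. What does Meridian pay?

Meridian pays $249M.

Efficient allocation: VistaNet→Band D ($338M), TerraLink→Band B ($644M), Meridian→Band G ($953M), OrbitCom→Band A ($938M), Solara→Band C ($975M); total welfare W = $3848M.
Meridian receives Band G at value $953M, so the others get W − 953 = $2895M.
Without Meridian: best allocation of the remaining 4 bidders over all 5 bands is VistaNet→Band B ($674M), TerraLink→Band G ($557M), OrbitCom→Band A ($938M), Solara→Band C ($975M), total $3144M.
VCG payment = (others' best without Meridian) − (others' welfare with Meridian) = 3144 − 2895 = $249M.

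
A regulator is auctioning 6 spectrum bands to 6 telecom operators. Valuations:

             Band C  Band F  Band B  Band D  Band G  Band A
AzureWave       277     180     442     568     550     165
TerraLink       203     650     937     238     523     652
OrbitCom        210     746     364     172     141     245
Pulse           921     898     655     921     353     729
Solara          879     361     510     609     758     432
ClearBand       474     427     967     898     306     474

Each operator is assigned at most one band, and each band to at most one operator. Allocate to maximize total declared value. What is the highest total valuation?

Max total: $4739M

Optimal: AzureWave→Band G ($550M), TerraLink→Band B ($937M), OrbitCom→Band F ($746M), Pulse→Band A ($729M), Solara→Band C ($879M), ClearBand→Band D ($898M) — total 550+937+746+729+879+898 = $4739M.
Row-greedy (each operator in turn takes its best remaining band) gives $4404M, worse by 335.
Next-best assignment: AzureWave→Band G, TerraLink→Band A, OrbitCom→Band F, Pulse→Band D, Solara→Band C, ClearBand→Band B = $4715M.
Swapping AzureWave↔ClearBand (AzureWave→Band D $568M, ClearBand→Band G $306M) loses 574.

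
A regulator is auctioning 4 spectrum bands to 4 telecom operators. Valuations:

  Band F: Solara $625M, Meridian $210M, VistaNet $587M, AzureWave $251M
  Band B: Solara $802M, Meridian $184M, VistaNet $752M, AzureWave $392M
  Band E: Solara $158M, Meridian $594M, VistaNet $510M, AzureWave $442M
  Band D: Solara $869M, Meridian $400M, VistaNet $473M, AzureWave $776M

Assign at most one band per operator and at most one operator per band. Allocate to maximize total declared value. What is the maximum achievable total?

Optimal: Solara→Band B ($802M), Meridian→Band E ($594M), VistaNet→Band F ($587M), AzureWave→Band D ($776M) — total 802+594+587+776 = $2759M.
Max-entry greedy (repeatedly take the single best remaining cell) gives $2466M, worse by 293.
Next-best assignment: Solara→Band F, Meridian→Band E, VistaNet→Band B, AzureWave→Band D = $2747M.

Maximum total: $2759M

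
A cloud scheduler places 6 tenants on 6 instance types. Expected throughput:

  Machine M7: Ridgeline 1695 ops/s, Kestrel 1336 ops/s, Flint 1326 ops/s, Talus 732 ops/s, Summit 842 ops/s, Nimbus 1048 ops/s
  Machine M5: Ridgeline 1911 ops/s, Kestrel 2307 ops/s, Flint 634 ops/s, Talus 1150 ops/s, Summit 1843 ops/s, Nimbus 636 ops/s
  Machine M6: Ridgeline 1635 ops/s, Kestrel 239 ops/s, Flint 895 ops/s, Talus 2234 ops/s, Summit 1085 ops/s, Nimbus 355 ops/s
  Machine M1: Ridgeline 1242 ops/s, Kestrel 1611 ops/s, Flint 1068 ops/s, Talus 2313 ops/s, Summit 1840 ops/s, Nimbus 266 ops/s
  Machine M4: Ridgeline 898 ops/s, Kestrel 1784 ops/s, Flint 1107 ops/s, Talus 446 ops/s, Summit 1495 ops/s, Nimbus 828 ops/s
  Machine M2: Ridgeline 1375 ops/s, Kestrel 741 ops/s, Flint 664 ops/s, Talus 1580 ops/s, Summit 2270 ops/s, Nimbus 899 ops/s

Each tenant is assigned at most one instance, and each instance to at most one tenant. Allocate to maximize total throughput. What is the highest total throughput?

Treat this as an assignment problem: match each tenant to one instance.
Optimal: Ridgeline→Machine M6 (1635 ops/s), Kestrel→Machine M5 (2307 ops/s), Flint→Machine M4 (1107 ops/s), Talus→Machine M1 (2313 ops/s), Summit→Machine M2 (2270 ops/s), Nimbus→Machine M7 (1048 ops/s) — total 1635+2307+1107+2313+2270+1048 = 10680 ops/s.
Row-greedy (each tenant in turn takes its best remaining instance) gives 9959 ops/s, worse by 721.
Next-best assignment: Ridgeline→Machine M6, Kestrel→Machine M5, Flint→Machine M7, Talus→Machine M1, Summit→Machine M2, Nimbus→Machine M4 = 10679 ops/s.

Max total: 10680 ops/s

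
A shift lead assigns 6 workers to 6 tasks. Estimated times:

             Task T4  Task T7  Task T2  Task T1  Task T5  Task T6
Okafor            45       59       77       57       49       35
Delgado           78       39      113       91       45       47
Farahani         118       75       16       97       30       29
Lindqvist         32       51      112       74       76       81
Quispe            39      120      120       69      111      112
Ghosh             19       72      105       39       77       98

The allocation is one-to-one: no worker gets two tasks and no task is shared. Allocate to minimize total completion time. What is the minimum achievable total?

Minimum total: 225 min

Optimal: Okafor→Task T6 (35 min), Delgado→Task T5 (45 min), Farahani→Task T2 (16 min), Lindqvist→Task T7 (51 min), Quispe→Task T4 (39 min), Ghosh→Task T1 (39 min) — total 35+45+16+51+39+39 = 225 min.
Column-greedy (each task in turn goes to its cheapest remaining worker) gives 319 min, worse by 94.
Next-best assignment: Okafor→Task T6, Delgado→Task T5, Farahani→Task T2, Lindqvist→Task T7, Quispe→Task T1, Ghosh→Task T4 = 235 min.
Swapping Ghosh↔Farahani (Ghosh→Task T2 105 min, Farahani→Task T1 97 min) adds 147.
Every other assignment is strictly worse.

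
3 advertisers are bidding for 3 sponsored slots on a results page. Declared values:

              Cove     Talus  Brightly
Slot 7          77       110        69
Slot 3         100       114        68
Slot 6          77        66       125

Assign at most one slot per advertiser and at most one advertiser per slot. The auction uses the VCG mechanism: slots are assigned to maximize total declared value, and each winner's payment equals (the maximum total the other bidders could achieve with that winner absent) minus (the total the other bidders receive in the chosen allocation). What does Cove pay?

Efficient allocation: Cove→Slot 3 ($100), Talus→Slot 7 ($110), Brightly→Slot 6 ($125); total welfare W = $335.
Cove receives Slot 3 at value $100, so the others get W − 100 = $235.
Without Cove: best allocation of the remaining 2 bidders over all 3 slots is Talus→Slot 3 ($114), Brightly→Slot 6 ($125), total $239.
VCG payment = (others' best without Cove) − (others' welfare with Cove) = 239 − 235 = $4.

Cove pays $4.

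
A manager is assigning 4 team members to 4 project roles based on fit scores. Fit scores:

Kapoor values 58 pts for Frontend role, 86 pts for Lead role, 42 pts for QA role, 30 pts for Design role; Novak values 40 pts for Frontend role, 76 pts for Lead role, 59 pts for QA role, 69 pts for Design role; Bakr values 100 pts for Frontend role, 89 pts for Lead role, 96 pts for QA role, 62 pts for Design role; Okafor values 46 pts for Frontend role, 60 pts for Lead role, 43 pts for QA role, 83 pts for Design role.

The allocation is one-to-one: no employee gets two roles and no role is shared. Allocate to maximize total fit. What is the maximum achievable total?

Max total: 328 pts

Optimal: Kapoor→Lead role (86 pts), Novak→QA role (59 pts), Bakr→Frontend role (100 pts), Okafor→Design role (83 pts) — total 86+59+100+83 = 328 pts.
Row-greedy (each employee in turn takes its best remaining role) gives 298 pts, worse by 30.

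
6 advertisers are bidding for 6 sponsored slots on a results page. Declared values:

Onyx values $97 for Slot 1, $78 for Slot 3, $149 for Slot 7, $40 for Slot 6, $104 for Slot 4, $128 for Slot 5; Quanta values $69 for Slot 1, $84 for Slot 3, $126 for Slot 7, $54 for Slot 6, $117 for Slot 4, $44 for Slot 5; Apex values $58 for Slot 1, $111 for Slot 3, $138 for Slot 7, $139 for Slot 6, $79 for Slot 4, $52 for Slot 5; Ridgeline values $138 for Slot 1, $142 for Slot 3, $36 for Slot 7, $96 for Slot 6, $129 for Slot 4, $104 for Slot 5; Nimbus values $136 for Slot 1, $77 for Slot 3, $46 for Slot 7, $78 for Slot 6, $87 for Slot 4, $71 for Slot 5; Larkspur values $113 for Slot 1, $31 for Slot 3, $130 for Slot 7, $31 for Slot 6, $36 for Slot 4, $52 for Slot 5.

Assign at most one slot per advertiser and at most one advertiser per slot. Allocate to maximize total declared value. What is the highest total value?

Optimal: Onyx→Slot 5 ($128), Quanta→Slot 4 ($117), Apex→Slot 6 ($139), Ridgeline→Slot 3 ($142), Nimbus→Slot 1 ($136), Larkspur→Slot 7 ($130) — total 128+117+139+142+136+130 = $792.
Max-entry greedy (repeatedly take the single best remaining cell) gives $735, worse by 57.
Next-best assignment: Onyx→Slot 5, Quanta→Slot 3, Apex→Slot 6, Ridgeline→Slot 4, Nimbus→Slot 1, Larkspur→Slot 7 = $746.
Every other assignment is strictly worse.

Maximum total: $792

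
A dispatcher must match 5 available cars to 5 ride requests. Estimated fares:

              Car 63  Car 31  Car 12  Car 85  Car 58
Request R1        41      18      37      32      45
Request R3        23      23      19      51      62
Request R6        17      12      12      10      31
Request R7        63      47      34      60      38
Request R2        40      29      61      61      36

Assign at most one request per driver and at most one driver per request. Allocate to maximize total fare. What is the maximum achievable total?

This is the linear assignment problem.
Optimal: Car 63→Request R1 ($41), Car 31→Request R6 ($12), Car 12→Request R2 ($61), Car 85→Request R7 ($60), Car 58→Request R3 ($62) — total 41+12+61+60+62 = $236.
Swapping Car 85↔Car 58 (Car 85→Request R3 $51, Car 58→Request R7 $38) loses 33.
No other one-to-one assignment exceeds $236.

Maximum total: $236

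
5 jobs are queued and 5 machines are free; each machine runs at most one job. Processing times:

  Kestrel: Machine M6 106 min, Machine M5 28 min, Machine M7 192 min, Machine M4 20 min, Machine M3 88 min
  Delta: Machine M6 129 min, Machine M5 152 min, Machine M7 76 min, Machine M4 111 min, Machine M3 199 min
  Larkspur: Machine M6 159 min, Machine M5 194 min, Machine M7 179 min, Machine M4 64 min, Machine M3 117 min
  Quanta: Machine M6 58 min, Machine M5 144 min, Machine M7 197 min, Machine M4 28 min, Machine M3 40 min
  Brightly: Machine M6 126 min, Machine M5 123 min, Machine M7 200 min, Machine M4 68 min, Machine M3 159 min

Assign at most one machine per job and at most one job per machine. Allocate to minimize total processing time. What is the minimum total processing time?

Minimum total: 334 min

Optimal: Kestrel→Machine M5 (28 min), Delta→Machine M7 (76 min), Larkspur→Machine M4 (64 min), Quanta→Machine M3 (40 min), Brightly→Machine M6 (126 min) — total 28+76+64+40+126 = 334 min.
Min-entry greedy (repeatedly take the single cheapest remaining cell) gives 418 min, worse by 84.
Swapping Delta↔Quanta (Delta→Machine M3 199 min, Quanta→Machine M7 197 min) adds 280.
No other one-to-one assignment undercuts 334 min.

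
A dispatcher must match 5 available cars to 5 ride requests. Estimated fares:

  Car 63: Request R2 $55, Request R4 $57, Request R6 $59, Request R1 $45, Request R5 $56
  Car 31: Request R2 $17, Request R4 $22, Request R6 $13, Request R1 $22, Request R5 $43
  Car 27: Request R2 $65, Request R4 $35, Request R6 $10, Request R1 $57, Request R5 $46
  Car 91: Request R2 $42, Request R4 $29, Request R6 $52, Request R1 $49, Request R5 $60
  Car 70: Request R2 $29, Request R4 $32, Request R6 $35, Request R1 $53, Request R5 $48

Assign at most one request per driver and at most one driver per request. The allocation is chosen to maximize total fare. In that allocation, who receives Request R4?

Car 63 receives Request R4.

Optimal: Car 63→Request R4 ($57), Car 31→Request R5 ($43), Car 27→Request R2 ($65), Car 91→Request R6 ($52), Car 70→Request R1 ($53) — total 57+43+65+52+53 = $270.
Row-greedy (each driver in turn takes its best remaining request) gives $248, worse by 22.
Every other assignment is strictly worse.
Car 63's own top request is Request R6 ($59), but forcing Car 63→Request R6 and reassigning the rest optimally gives only $259 — worse by 11.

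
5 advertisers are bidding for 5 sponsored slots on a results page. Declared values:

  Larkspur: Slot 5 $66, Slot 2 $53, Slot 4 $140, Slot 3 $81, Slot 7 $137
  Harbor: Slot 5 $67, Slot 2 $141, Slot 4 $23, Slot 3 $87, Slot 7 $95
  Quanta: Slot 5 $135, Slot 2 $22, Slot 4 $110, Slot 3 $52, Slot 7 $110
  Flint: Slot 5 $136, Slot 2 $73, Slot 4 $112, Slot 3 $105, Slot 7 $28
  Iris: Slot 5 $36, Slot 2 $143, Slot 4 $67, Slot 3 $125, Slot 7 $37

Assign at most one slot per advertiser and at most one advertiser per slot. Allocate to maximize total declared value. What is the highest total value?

Maximum total: $652

This is a one-to-one assignment (maximum-weight bipartite matching).
Optimal: Larkspur→Slot 4 ($140), Harbor→Slot 2 ($141), Quanta→Slot 7 ($110), Flint→Slot 5 ($136), Iris→Slot 3 ($125) — total 140+141+110+136+125 = $652.
Max-entry greedy (repeatedly take the single best remaining cell) gives $616, worse by 36.
Next-best assignment: Larkspur→Slot 7, Harbor→Slot 2, Quanta→Slot 5, Flint→Slot 4, Iris→Slot 3 = $650.
Swapping Quanta↔Larkspur (Quanta→Slot 4 $110, Larkspur→Slot 7 $137) loses 3.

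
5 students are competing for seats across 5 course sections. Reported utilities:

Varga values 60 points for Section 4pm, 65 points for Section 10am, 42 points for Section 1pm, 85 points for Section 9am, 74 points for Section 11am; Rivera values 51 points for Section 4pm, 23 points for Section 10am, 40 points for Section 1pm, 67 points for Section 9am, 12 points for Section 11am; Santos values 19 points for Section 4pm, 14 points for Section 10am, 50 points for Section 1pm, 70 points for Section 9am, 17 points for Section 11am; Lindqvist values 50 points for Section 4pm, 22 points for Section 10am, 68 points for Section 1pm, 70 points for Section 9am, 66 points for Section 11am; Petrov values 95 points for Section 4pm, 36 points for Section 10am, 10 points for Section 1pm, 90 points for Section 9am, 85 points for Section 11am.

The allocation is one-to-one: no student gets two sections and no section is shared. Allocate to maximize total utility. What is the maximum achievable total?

Max total: 343 points

Optimal: Varga→Section 10am (65 points), Rivera→Section 9am (67 points), Santos→Section 1pm (50 points), Lindqvist→Section 11am (66 points), Petrov→Section 4pm (95 points) — total 65+67+50+66+95 = 343 points.
Next-best assignment: Varga→Section 10am, Rivera→Section 4pm, Santos→Section 9am, Lindqvist→Section 1pm, Petrov→Section 11am = 339 points.
Checked against all permutations: 343 points is optimal.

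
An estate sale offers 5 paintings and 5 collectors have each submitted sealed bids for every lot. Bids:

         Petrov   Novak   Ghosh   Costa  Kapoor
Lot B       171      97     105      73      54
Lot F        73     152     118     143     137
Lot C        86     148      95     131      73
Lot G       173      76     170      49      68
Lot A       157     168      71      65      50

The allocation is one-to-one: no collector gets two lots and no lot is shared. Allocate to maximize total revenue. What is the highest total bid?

Optimal: Petrov→Lot B ($171), Novak→Lot A ($168), Ghosh→Lot G ($170), Costa→Lot C ($131), Kapoor→Lot F ($137) — total 171+168+170+131+137 = $777.
Column-greedy (each lot in turn goes to its best remaining collector) gives $674, worse by 103.

Max total: $777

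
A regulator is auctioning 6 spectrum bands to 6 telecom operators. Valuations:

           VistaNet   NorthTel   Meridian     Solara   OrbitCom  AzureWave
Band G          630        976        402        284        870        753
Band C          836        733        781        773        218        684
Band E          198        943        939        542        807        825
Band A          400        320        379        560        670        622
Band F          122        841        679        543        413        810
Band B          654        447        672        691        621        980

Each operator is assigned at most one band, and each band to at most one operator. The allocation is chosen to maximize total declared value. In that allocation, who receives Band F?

This is a one-to-one assignment (maximum-weight bipartite matching).
Optimal: VistaNet→Band C ($836M), NorthTel→Band F ($841M), Meridian→Band E ($939M), Solara→Band A ($560M), OrbitCom→Band G ($870M), AzureWave→Band B ($980M) — total 836+841+939+560+870+980 = $5026M.
Column-greedy (each band in turn goes to its best remaining operator) gives $4922M, worse by 104.
Checked against all permutations: $5026M is optimal.
NorthTel's own top band is Band G ($976M), but forcing NorthTel→Band G and reassigning the rest optimally gives only $4944M — worse by 82.

NorthTel receives Band F.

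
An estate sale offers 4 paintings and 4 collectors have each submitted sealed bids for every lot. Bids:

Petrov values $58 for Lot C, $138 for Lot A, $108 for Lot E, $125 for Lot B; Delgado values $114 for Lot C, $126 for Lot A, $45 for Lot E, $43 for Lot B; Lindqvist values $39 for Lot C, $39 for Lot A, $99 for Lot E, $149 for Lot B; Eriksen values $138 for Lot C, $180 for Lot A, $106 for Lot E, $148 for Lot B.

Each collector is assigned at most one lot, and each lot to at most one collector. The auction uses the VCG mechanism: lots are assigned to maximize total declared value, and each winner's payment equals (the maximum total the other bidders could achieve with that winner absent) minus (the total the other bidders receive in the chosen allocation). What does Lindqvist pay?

Lindqvist pays $17.

Efficient allocation: Petrov→Lot E ($108), Delgado→Lot C ($114), Lindqvist→Lot B ($149), Eriksen→Lot A ($180); total welfare W = $551.
Lindqvist receives Lot B at value $149, so the others get W − 149 = $402.
Without Lindqvist: best allocation of the remaining 3 bidders over all 4 lots is Petrov→Lot B ($125), Delgado→Lot C ($114), Eriksen→Lot A ($180), total $419.
VCG payment = (others' best without Lindqvist) − (others' welfare with Lindqvist) = 419 − 402 = $17.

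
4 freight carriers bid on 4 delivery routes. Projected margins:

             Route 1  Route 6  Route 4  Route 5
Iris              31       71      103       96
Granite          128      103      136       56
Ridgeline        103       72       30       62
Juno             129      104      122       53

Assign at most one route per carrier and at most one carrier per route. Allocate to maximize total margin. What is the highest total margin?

Optimal: Iris→Route 5 ($96k), Granite→Route 4 ($136k), Ridgeline→Route 1 ($103k), Juno→Route 6 ($104k) — total 96+136+103+104 = $439k.
Row-greedy (each carrier in turn takes its best remaining route) gives $356k, worse by 83.
Next-best assignment: Iris→Route 5, Granite→Route 4, Ridgeline→Route 6, Juno→Route 1 = $433k.

Maximum total: $439k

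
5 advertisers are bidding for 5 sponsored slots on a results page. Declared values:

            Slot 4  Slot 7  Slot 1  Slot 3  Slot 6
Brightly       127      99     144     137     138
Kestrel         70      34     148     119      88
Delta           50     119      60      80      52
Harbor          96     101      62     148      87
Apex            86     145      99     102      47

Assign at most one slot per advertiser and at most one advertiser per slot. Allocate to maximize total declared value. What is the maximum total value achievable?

Maximum total: $639

This is the linear assignment problem.
Optimal: Brightly→Slot 6 ($138), Kestrel→Slot 1 ($148), Delta→Slot 7 ($119), Harbor→Slot 3 ($148), Apex→Slot 4 ($86) — total 138+148+119+148+86 = $639.
Column-greedy (each slot in turn goes to its best remaining advertiser) gives $620, worse by 19.
Checked against all permutations: $639 is optimal.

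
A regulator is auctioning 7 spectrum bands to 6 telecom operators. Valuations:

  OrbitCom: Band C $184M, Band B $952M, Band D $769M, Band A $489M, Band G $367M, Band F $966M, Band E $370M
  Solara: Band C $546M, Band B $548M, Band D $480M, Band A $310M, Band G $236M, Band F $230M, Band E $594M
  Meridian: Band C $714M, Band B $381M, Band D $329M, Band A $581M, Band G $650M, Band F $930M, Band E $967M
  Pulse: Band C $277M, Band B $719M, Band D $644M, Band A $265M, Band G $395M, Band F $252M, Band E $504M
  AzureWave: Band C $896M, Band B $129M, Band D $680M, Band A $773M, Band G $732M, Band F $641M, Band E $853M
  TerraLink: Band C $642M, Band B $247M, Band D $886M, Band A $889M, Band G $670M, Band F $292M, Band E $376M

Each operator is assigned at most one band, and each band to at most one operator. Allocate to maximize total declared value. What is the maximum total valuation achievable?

Maximum total: $4917M

This is the linear assignment problem.
Optimal: OrbitCom→Band F ($966M), Solara→Band D ($480M), Meridian→Band E ($967M), Pulse→Band B ($719M), AzureWave→Band C ($896M), TerraLink→Band A ($889M) — total 966+480+967+719+896+889 = $4917M.
Column-greedy (each band in turn goes to its best remaining operator) gives $3940M, worse by 977.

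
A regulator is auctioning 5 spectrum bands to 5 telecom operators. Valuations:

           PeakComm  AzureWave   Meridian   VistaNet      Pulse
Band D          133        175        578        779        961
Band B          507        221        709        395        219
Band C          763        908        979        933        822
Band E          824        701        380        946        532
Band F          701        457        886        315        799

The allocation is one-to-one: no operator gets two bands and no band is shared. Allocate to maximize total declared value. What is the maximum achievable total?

This is the linear assignment problem.
Optimal: PeakComm→Band F ($701M), AzureWave→Band C ($908M), Meridian→Band B ($709M), VistaNet→Band E ($946M), Pulse→Band D ($961M) — total 701+908+709+946+961 = $4225M.
Column-greedy (each band in turn goes to its best remaining operator) gives $3884M, worse by 341.
Checked against all permutations: $4225M is optimal.

Max total: $4225M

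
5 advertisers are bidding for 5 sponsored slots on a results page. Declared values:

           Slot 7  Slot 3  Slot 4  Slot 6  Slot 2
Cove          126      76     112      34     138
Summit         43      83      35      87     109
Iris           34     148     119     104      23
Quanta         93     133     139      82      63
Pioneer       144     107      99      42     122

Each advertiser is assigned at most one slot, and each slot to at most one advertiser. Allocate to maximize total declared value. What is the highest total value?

Optimal: Cove→Slot 2 ($138), Summit→Slot 6 ($87), Iris→Slot 3 ($148), Quanta→Slot 4 ($139), Pioneer→Slot 7 ($144) — total 138+87+148+139+144 = $656.

Maximum total: $656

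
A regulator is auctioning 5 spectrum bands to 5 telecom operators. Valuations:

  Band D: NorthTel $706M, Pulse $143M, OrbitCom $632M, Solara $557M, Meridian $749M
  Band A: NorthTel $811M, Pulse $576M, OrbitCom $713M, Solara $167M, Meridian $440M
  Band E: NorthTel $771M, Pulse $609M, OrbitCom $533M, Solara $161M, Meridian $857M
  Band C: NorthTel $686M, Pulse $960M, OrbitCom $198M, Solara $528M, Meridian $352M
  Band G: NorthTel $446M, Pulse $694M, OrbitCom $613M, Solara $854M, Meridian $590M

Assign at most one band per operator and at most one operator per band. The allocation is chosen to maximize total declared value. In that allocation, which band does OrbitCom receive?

OrbitCom receives Band D.

Optimal: NorthTel→Band A ($811M), Pulse→Band C ($960M), OrbitCom→Band D ($632M), Solara→Band G ($854M), Meridian→Band E ($857M) — total 811+960+632+854+857 = $4114M.
Column-greedy (each band in turn goes to its best remaining operator) gives $3310M, worse by 804.
Next-best assignment: NorthTel→Band D, Pulse→Band C, OrbitCom→Band A, Solara→Band G, Meridian→Band E = $4090M.
OrbitCom's own top band is Band A ($713M), but forcing OrbitCom→Band A and reassigning the rest optimally gives only $4090M — worse by 24.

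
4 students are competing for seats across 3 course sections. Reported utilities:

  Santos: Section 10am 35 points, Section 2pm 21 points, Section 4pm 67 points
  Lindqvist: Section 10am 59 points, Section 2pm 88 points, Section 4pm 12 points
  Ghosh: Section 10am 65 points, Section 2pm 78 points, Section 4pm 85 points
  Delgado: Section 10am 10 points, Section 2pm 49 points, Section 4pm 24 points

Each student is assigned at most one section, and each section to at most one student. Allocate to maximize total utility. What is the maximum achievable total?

Max total: 220 points

Treat this as an assignment problem: match each student to one section.
Optimal: Ghosh→Section 10am (65 points), Lindqvist→Section 2pm (88 points), Santos→Section 4pm (67 points) — total 65+88+67 = 220 points.
Max-entry greedy (repeatedly take the single best remaining cell) gives 208 points, worse by 12.
Next-best assignment: Santos→Section 10am, Lindqvist→Section 2pm, Ghosh→Section 4pm = 208 points.
Swapping Santos↔Ghosh (Santos→Section 10am 35 points, Ghosh→Section 4pm 85 points) loses 12.
Checked against all permutations: 220 points is optimal.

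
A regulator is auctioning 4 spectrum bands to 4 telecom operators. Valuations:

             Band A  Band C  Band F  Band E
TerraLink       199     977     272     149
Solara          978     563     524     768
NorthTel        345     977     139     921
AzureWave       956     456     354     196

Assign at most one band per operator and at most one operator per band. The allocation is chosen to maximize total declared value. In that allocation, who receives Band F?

Optimal: TerraLink→Band C ($977M), Solara→Band F ($524M), NorthTel→Band E ($921M), AzureWave→Band A ($956M) — total 977+524+921+956 = $3378M.
Column-greedy (each band in turn goes to its best remaining operator) gives $3230M, worse by 148.
Next-best assignment: TerraLink→Band C, Solara→Band A, NorthTel→Band E, AzureWave→Band F = $3230M.
Solara's own top band is Band A ($978M), but forcing Solara→Band A and reassigning the rest optimally gives only $3230M — worse by 148.

Solara receives Band F.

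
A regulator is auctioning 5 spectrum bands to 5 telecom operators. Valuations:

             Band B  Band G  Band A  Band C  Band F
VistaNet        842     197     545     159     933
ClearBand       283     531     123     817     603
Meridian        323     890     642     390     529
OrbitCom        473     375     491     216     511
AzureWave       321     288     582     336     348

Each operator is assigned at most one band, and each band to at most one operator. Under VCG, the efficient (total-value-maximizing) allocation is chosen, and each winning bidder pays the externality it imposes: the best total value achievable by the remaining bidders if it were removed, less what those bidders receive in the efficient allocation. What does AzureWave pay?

Efficient allocation: VistaNet→Band F ($933M), ClearBand→Band C ($817M), Meridian→Band G ($890M), OrbitCom→Band B ($473M), AzureWave→Band A ($582M); total welfare W = $3695M.
AzureWave receives Band A at value $582M, so the others get W − 582 = $3113M.
Without AzureWave: best allocation of the remaining 4 bidders over all 5 bands is VistaNet→Band F ($933M), ClearBand→Band C ($817M), Meridian→Band G ($890M), OrbitCom→Band A ($491M), total $3131M.
VCG payment = (others' best without AzureWave) − (others' welfare with AzureWave) = 3131 − 3113 = $18M.

AzureWave pays $18M.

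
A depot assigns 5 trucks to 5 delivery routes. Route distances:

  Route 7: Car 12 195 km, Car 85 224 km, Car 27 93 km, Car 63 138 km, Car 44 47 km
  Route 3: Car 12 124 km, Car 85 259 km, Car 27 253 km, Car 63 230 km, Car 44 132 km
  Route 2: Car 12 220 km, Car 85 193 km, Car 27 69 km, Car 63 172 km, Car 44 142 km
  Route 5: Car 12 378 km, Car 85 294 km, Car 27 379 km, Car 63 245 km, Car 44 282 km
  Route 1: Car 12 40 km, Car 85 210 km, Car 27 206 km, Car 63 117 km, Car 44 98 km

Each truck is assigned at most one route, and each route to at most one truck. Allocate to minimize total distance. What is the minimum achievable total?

Optimal: Car 12→Route 3 (124 km), Car 85→Route 5 (294 km), Car 27→Route 2 (69 km), Car 63→Route 1 (117 km), Car 44→Route 7 (47 km) — total 124+294+69+117+47 = 651 km.
Column-greedy (each route in turn goes to its cheapest remaining truck) gives 695 km, worse by 44.

Minimum total: 651 km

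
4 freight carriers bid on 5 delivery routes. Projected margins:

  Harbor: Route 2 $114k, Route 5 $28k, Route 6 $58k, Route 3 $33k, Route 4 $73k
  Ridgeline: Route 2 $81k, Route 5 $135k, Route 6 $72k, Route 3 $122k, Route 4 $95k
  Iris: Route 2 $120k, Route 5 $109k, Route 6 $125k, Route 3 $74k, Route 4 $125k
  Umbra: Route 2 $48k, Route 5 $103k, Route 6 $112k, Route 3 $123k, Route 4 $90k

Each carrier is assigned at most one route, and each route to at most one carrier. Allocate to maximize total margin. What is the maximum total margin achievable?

Optimal: Harbor→Route 2 ($114k), Ridgeline→Route 5 ($135k), Iris→Route 6 ($125k), Umbra→Route 3 ($123k) — total 114+135+125+123 = $497k.
Column-greedy (each route in turn goes to its best remaining carrier) gives $400k, worse by 97.
Swapping Ridgeline↔Iris (Ridgeline→Route 6 $72k, Iris→Route 5 $109k) loses 79.

Maximum total: $497k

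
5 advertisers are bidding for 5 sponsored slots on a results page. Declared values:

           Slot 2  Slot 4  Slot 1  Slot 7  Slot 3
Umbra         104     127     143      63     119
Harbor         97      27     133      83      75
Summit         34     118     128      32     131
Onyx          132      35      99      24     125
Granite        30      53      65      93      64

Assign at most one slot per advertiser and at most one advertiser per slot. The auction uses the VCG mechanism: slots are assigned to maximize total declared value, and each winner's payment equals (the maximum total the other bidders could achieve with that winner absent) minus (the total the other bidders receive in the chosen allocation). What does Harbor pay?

Efficient allocation: Umbra→Slot 4 ($127), Harbor→Slot 1 ($133), Summit→Slot 3 ($131), Onyx→Slot 2 ($132), Granite→Slot 7 ($93); total welfare W = $616.
Harbor receives Slot 1 at value $133, so the others get W − 133 = $483.
Without Harbor: best allocation of the remaining 4 bidders over all 5 slots is Umbra→Slot 1 ($143), Summit→Slot 3 ($131), Onyx→Slot 2 ($132), Granite→Slot 7 ($93), total $499.
VCG payment = (others' best without Harbor) − (others' welfare with Harbor) = 499 − 483 = $16.

Harbor pays $16.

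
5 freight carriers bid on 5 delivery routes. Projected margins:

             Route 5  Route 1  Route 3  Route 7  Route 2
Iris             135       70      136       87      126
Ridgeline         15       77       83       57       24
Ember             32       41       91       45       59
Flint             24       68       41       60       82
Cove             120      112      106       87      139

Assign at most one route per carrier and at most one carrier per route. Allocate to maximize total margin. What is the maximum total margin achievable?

Max total: $502k

Optimal: Iris→Route 5 ($135k), Ridgeline→Route 1 ($77k), Ember→Route 3 ($91k), Flint→Route 7 ($60k), Cove→Route 2 ($139k) — total 135+77+91+60+139 = $502k.
Column-greedy (each route in turn goes to its best remaining carrier) gives $422k, worse by 80.
Every other assignment is strictly worse.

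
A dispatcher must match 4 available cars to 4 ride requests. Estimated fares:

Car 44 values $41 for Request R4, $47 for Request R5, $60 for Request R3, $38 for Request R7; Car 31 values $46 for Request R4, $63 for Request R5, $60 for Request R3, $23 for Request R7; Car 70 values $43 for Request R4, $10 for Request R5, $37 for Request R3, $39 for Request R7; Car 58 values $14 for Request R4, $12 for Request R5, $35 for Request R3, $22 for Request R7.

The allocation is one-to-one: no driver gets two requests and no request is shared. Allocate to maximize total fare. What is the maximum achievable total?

Treat this as an assignment problem: match each driver to one request.
Optimal: Car 44→Request R3 ($60), Car 31→Request R5 ($63), Car 70→Request R4 ($43), Car 58→Request R7 ($22) — total 60+63+43+22 = $188.
Next-best assignment: Car 44→Request R7, Car 31→Request R5, Car 70→Request R4, Car 58→Request R3 = $179.
Swapping Car 70↔Car 58 (Car 70→Request R7 $39, Car 58→Request R4 $14) loses 12.

Maximum total: $188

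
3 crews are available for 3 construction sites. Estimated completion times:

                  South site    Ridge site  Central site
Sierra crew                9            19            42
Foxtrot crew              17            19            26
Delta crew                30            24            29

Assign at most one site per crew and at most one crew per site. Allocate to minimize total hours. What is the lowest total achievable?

Min total: 57 hours

Optimal: Sierra crew→South site (9 hours), Foxtrot crew→Ridge site (19 hours), Delta crew→Central site (29 hours) — total 9+19+29 = 57 hours.
No other one-to-one assignment undercuts 57 hours.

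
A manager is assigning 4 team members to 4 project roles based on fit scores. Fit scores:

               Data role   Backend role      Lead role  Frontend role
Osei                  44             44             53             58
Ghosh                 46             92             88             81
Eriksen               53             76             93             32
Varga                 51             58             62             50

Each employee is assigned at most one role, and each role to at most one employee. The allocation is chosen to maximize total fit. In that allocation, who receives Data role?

Varga receives Data role.

This is a one-to-one assignment (maximum-weight bipartite matching).
Optimal: Osei→Frontend role (58 pts), Ghosh→Backend role (92 pts), Eriksen→Lead role (93 pts), Varga→Data role (51 pts) — total 58+92+93+51 = 294 pts.
Column-greedy (each role in turn goes to its best remaining employee) gives 265 pts, worse by 29.
Swapping Ghosh↔Eriksen (Ghosh→Lead role 88 pts, Eriksen→Backend role 76 pts) loses 21.
Every other assignment is strictly worse.
Varga's own top role is Lead role (62 pts), but forcing Varga→Lead role and reassigning the rest optimally gives only 265 pts — worse by 29.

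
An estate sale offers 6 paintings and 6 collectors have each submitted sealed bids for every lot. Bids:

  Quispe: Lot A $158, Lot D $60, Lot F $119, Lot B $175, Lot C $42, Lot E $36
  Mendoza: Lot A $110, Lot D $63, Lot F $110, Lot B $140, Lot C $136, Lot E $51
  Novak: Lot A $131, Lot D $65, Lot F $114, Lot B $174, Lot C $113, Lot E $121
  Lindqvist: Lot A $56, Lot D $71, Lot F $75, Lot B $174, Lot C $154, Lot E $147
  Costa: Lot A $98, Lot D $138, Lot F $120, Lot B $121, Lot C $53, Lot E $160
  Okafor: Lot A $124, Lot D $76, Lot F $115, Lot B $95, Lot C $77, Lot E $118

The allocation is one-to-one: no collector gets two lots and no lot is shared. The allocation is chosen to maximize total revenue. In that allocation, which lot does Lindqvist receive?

Optimal: Quispe→Lot A ($158), Mendoza→Lot C ($136), Novak→Lot B ($174), Lindqvist→Lot E ($147), Costa→Lot D ($138), Okafor→Lot F ($115) — total 158+136+174+147+138+115 = $868.
Next-best assignment: Quispe→Lot A, Mendoza→Lot F, Novak→Lot B, Lindqvist→Lot C, Costa→Lot D, Okafor→Lot E = $852.
Swapping Okafor↔Novak (Okafor→Lot B $95, Novak→Lot F $114) loses 80.
Lindqvist's own top lot is Lot B ($174), but forcing Lindqvist→Lot B and reassigning the rest optimally gives only $842 — worse by 26.

Lindqvist receives Lot E.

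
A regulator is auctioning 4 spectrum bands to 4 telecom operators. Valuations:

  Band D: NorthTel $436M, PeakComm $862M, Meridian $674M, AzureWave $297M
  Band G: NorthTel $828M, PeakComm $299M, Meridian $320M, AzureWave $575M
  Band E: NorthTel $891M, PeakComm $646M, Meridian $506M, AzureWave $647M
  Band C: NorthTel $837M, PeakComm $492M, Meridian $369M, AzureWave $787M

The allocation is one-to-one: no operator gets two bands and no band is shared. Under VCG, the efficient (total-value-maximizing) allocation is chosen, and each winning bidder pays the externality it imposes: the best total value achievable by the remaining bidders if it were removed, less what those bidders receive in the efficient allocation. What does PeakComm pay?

PeakComm pays $231M.

Efficient allocation: NorthTel→Band G ($828M), PeakComm→Band D ($862M), Meridian→Band E ($506M), AzureWave→Band C ($787M); total welfare W = $2983M.
PeakComm receives Band D at value $862M, so the others get W − 862 = $2121M.
Without PeakComm: best allocation of the remaining 3 bidders over all 4 bands is NorthTel→Band E ($891M), Meridian→Band D ($674M), AzureWave→Band C ($787M), total $2352M.
VCG payment = (others' best without PeakComm) − (others' welfare with PeakComm) = 2352 − 2121 = $231M.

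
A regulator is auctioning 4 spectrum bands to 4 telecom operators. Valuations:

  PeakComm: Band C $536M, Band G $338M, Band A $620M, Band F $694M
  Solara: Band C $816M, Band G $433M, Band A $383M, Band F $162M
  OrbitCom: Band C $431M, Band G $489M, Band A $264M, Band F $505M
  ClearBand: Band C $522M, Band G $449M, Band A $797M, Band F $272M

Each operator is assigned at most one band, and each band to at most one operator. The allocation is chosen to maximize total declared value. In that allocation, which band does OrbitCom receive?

OrbitCom receives Band G.

Optimal: PeakComm→Band F ($694M), Solara→Band C ($816M), OrbitCom→Band G ($489M), ClearBand→Band A ($797M) — total 694+816+489+797 = $2796M.
Next-best assignment: PeakComm→Band G, Solara→Band C, OrbitCom→Band F, ClearBand→Band A = $2456M.
Swapping ClearBand↔PeakComm (ClearBand→Band F $272M, PeakComm→Band A $620M) loses 599.
No other one-to-one assignment exceeds $2796M.
OrbitCom's own top band is Band F ($505M), but forcing OrbitCom→Band F and reassigning the rest optimally gives only $2456M — worse by 340.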